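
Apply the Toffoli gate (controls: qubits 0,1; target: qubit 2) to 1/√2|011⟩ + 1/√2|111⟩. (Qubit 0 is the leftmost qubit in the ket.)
1/√2|011⟩ + 1/√2|110⟩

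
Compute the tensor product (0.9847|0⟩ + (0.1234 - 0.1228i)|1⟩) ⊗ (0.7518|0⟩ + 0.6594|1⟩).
0.7403|00⟩ + 0.6493|01⟩ + (0.09277 - 0.09232i)|10⟩ + (0.08137 - 0.08097i)|11⟩

amp(|b₁b₂…⟩) = product of the factor amplitudes for bits b₁, b₂, …; only kets whose every factor amplitude is nonzero survive.
|00⟩: (0.9847)(0.7518) = 0.7403
|01⟩: (0.9847)(0.6594) = 0.6493
|10⟩: (0.1234 - 0.1228i)(0.7518) = (0.09277 - 0.09232i)
|11⟩: (0.1234 - 0.1228i)(0.6594) = (0.08137 - 0.08097i)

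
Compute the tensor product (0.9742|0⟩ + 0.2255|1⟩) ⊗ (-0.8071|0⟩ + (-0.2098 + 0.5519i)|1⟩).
-0.7863|00⟩ + (-0.2044 + 0.5377i)|01⟩ - 0.182|10⟩ + (-0.04731 + 0.1245i)|11⟩

amp(|b₁b₂…⟩) = product of the factor amplitudes for bits b₁, b₂, …; only kets whose every factor amplitude is nonzero survive.
|00⟩: (0.9742)(-0.8071) = -0.7863
|01⟩: (0.9742)(-0.2098 + 0.5519i) = (-0.2044 + 0.5377i)
|10⟩: (0.2255)(-0.8071) = -0.182
|11⟩: (0.2255)(-0.2098 + 0.5519i) = (-0.04731 + 0.1245i)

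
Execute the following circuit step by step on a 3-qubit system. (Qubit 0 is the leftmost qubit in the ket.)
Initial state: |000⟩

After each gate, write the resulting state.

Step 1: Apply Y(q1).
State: i|010⟩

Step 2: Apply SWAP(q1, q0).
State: i|100⟩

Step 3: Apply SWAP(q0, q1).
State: i|010⟩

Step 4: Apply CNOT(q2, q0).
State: i|010⟩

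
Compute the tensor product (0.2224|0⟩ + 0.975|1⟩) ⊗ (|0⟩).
0.2224|00⟩ + 0.975|10⟩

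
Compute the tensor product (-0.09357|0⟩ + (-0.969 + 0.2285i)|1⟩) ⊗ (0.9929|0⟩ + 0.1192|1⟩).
-0.09291|00⟩ - 0.01115|01⟩ + (-0.9621 + 0.2269i)|10⟩ + (-0.1155 + 0.02724i)|11⟩

amp(|b₁b₂…⟩) = product of the factor amplitudes for bits b₁, b₂, …; only kets whose every factor amplitude is nonzero survive.
|00⟩: (-0.09357)(0.9929) = -0.09291
|01⟩: (-0.09357)(0.1192) = -0.01115
|10⟩: (-0.969 + 0.2285i)(0.9929) = (-0.9621 + 0.2269i)
|11⟩: (-0.969 + 0.2285i)(0.1192) = (-0.1155 + 0.02724i)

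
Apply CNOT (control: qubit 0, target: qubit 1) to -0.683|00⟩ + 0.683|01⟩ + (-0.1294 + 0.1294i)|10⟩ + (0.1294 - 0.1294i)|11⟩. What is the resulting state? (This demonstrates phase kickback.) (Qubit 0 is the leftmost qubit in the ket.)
-0.683|00⟩ + 0.683|01⟩ + (0.1294 - 0.1294i)|10⟩ + (-0.1294 + 0.1294i)|11⟩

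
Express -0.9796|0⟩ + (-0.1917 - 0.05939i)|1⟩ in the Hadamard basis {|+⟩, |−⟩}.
(-0.8282 - 0.042i)|+⟩ + (-0.5571 + 0.042i)|−⟩

With |ψ⟩ = α|0⟩ + β|1⟩, the Hadamard-basis coefficients are ⟨+|ψ⟩ = (α + β)/√2 and ⟨−|ψ⟩ = (α − β)/√2.
Here α = -0.9796, β = (-0.1917 - 0.05939i): (α + β)/√2 = (-0.8282 - 0.042i), (α − β)/√2 = (-0.5571 + 0.042i).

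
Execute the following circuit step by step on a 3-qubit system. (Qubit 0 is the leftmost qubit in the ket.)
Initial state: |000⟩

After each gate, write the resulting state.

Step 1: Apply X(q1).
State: |010⟩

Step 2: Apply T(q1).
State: (1/√2 + (1/√2)i)|010⟩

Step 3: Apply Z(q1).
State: (-1/√2 - (1/√2)i)|010⟩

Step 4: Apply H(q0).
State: (-1/2 - (1/2)i)|010⟩ + (-1/2 - (1/2)i)|110⟩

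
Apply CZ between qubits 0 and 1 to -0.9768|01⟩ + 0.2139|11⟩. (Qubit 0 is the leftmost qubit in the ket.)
-0.9768|01⟩ - 0.2139|11⟩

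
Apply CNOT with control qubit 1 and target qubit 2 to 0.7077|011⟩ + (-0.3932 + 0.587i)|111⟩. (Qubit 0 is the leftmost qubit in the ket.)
0.7077|010⟩ + (-0.3932 + 0.587i)|110⟩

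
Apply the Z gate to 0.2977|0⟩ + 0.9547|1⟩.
0.2977|0⟩ - 0.9547|1⟩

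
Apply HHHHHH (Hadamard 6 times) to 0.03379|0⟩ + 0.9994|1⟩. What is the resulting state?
0.03379|0⟩ + 0.9994|1⟩

H² = I, so an even number of Hadamards cancels: H^6 = I and the state is unchanged.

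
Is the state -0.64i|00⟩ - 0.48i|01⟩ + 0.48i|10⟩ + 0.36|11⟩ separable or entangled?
Entangled

Writing the state as a|00⟩ + b|01⟩ + c|10⟩ + d|11⟩, it is a product state iff ad − bc = 0.
Here (a, b, c, d) = (-0.64i, -0.48i, 0.48i, 0.36): ad − bc = (-0.64i)(0.36) − (-0.48i)(0.48i) = (-0.2304 - 0.2304i) ≠ 0, so the state is entangled.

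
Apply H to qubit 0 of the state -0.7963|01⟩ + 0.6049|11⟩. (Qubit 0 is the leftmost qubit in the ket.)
-0.1353|01⟩ - 0.9908|11⟩

H on qubit 0 mixes each pair of kets that differ only in qubit 0: amplitudes (a, b) of (|…0…⟩, |…1…⟩) become ((a + b)/√2, (a − b)/√2). Kets absent from the input have amplitude 0.
(|01⟩, |11⟩): (a, b) = (-0.7963, 0.6049) → (-0.1353, -0.9908)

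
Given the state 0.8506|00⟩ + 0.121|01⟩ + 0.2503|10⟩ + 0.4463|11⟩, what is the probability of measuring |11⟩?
0.1992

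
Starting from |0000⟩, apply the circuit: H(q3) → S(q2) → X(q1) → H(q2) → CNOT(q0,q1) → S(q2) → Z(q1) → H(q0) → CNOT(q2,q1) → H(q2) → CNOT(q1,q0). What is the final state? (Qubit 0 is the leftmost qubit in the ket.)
-0.25i|0000⟩ - 0.25i|0001⟩ + 0.25i|0010⟩ + 0.25i|0011⟩ - 0.25|0100⟩ - 0.25|0101⟩ - 0.25|0110⟩ - 0.25|0111⟩ - 0.25i|1000⟩ - 0.25i|1001⟩ + 0.25i|1010⟩ + 0.25i|1011⟩ - 0.25|1100⟩ - 0.25|1101⟩ - 0.25|1110⟩ - 0.25|1111⟩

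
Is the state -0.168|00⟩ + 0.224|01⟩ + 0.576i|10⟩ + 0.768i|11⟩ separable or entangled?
Entangled

Writing the state as a|00⟩ + b|01⟩ + c|10⟩ + d|11⟩, it is a product state iff ad − bc = 0.
Here (a, b, c, d) = (-0.168, 0.224, 0.576i, 0.768i): ad − bc = (-0.168)(0.768i) − (0.224)(0.576i) = -0.258i ≠ 0, so the state is entangled.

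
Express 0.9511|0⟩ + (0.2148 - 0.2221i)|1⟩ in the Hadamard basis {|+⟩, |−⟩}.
(0.8244 - 0.157i)|+⟩ + (0.5206 + 0.157i)|−⟩

With |ψ⟩ = α|0⟩ + β|1⟩, the Hadamard-basis coefficients are ⟨+|ψ⟩ = (α + β)/√2 and ⟨−|ψ⟩ = (α − β)/√2.
Here α = 0.9511, β = (0.2148 - 0.2221i): (α + β)/√2 = (0.8244 - 0.157i), (α − β)/√2 = (0.5206 + 0.157i).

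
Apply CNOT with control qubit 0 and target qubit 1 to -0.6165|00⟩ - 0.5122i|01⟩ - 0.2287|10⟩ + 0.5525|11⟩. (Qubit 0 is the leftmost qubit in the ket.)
-0.6165|00⟩ - 0.5122i|01⟩ + 0.5525|10⟩ - 0.2287|11⟩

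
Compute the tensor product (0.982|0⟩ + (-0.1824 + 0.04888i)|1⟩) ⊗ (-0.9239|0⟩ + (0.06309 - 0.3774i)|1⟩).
-0.9073|00⟩ + (0.06195 - 0.3706i)|01⟩ + (0.1685 - 0.04516i)|10⟩ + (0.00694 + 0.07192i)|11⟩

amp(|b₁b₂…⟩) = product of the factor amplitudes for bits b₁, b₂, …; only kets whose every factor amplitude is nonzero survive.
|00⟩: (0.982)(-0.9239) = -0.9073
|01⟩: (0.982)(0.06309 - 0.3774i) = (0.06195 - 0.3706i)
|10⟩: (-0.1824 + 0.04888i)(-0.9239) = (0.1685 - 0.04516i)
|11⟩: (-0.1824 + 0.04888i)(0.06309 - 0.3774i) = (0.00694 + 0.07192i)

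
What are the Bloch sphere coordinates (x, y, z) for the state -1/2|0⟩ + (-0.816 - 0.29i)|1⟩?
(0.816, 0.29, -0.5)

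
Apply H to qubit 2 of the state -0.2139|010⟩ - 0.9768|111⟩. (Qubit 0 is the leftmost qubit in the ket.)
-0.1513|010⟩ - 0.1513|011⟩ - 0.6907|110⟩ + 0.6907|111⟩

H on qubit 2 mixes each pair of kets that differ only in qubit 2: amplitudes (a, b) of (|…0…⟩, |…1…⟩) become ((a + b)/√2, (a − b)/√2). Kets absent from the input have amplitude 0.
(|010⟩, |011⟩): (a, b) = (-0.2139, 0) → (-0.1513, -0.1513)
(|110⟩, |111⟩): (a, b) = (0, -0.9768) → (-0.6907, 0.6907)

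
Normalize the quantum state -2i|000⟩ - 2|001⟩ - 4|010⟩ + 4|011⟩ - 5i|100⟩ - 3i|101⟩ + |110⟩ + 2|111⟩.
-0.225i|000⟩ - 0.225|001⟩ - 0.45|010⟩ + 0.45|011⟩ - 0.5625i|100⟩ - 0.3375i|101⟩ + 0.1125|110⟩ + 0.225|111⟩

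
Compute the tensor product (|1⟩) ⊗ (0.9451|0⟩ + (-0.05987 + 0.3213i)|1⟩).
0.9451|10⟩ + (-0.05987 + 0.3213i)|11⟩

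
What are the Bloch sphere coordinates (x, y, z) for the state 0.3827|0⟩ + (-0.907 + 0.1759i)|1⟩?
(-0.6942, 0.1346, -0.7071)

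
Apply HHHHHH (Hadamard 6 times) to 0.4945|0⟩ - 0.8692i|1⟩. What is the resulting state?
0.4945|0⟩ - 0.8692i|1⟩

H² = I, so an even number of Hadamards cancels: H^6 = I and the state is unchanged.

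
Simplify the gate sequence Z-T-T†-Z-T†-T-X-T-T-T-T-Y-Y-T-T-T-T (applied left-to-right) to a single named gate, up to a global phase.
X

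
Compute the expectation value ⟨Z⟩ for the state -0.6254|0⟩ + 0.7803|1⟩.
-0.2177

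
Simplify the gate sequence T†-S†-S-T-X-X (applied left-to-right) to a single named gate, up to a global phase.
I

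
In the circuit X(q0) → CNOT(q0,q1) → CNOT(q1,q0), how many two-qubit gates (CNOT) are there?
2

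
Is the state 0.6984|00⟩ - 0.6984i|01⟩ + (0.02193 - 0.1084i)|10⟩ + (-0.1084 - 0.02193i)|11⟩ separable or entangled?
Separable

Writing the state as a|00⟩ + b|01⟩ + c|10⟩ + d|11⟩, it is a product state iff ad − bc = 0.
Here (a, b, c, d) = (0.6984, -0.6984i, (0.02193 - 0.1084i), (-0.1084 - 0.02193i)): ad − bc = (0.6984)(-0.1084 - 0.02193i) − (-0.6984i)(0.02193 - 0.1084i) = 0, so the state is separable.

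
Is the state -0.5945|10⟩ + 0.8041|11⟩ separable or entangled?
Separable

Writing the state as a|00⟩ + b|01⟩ + c|10⟩ + d|11⟩, it is a product state iff ad − bc = 0.
Here (a, b, c, d) = (0, 0, -0.5945, 0.8041): ad − bc = (0)(0.8041) − (0)(-0.5945) = 0, so the state is separable.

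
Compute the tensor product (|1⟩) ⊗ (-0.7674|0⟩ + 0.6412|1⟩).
-0.7674|10⟩ + 0.6412|11⟩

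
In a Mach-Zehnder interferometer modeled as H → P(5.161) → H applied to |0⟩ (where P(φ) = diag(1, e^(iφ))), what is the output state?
(0.7169 - 0.4505i)|0⟩ + (0.2831 + 0.4505i)|1⟩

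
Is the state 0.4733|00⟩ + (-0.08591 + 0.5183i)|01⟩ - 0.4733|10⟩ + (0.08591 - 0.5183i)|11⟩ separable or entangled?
Separable

Writing the state as a|00⟩ + b|01⟩ + c|10⟩ + d|11⟩, it is a product state iff ad − bc = 0.
Here (a, b, c, d) = (0.4733, (-0.08591 + 0.5183i), -0.4733, (0.08591 - 0.5183i)): ad − bc = (0.4733)(0.08591 - 0.5183i) − (-0.08591 + 0.5183i)(-0.4733) = 0, so the state is separable.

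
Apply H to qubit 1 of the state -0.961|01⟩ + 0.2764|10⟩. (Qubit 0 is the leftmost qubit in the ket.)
-0.6795|00⟩ + 0.6795|01⟩ + 0.1954|10⟩ + 0.1954|11⟩

H on qubit 1 mixes each pair of kets that differ only in qubit 1: amplitudes (a, b) of (|…0…⟩, |…1…⟩) become ((a + b)/√2, (a − b)/√2). Kets absent from the input have amplitude 0.
(|00⟩, |01⟩): (a, b) = (0, -0.961) → (-0.6795, 0.6795)
(|10⟩, |11⟩): (a, b) = (0.2764, 0) → (0.1954, 0.1954)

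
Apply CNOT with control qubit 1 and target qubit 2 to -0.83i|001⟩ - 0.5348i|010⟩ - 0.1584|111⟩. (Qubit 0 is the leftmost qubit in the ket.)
-0.83i|001⟩ - 0.5348i|011⟩ - 0.1584|110⟩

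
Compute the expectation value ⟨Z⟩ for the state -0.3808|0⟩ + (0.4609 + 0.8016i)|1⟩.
-0.71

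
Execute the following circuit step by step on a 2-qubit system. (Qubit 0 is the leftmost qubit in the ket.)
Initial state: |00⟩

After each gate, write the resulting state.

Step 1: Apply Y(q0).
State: i|10⟩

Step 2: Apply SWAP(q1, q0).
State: i|01⟩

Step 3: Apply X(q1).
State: i|00⟩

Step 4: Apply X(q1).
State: i|01⟩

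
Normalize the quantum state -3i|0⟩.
-i|0⟩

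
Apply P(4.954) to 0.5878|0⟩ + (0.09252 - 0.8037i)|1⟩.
0.5878|0⟩ + (-0.7582 - 0.2821i)|1⟩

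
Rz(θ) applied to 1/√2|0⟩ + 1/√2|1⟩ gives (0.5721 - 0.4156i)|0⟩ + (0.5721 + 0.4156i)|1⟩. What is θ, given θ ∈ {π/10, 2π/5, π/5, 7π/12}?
2π/5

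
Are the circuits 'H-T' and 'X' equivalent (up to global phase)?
No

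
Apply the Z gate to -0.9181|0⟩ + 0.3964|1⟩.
-0.9181|0⟩ - 0.3964|1⟩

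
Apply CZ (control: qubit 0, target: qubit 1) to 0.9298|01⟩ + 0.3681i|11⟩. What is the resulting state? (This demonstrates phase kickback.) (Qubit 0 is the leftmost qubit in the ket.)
0.9298|01⟩ - 0.3681i|11⟩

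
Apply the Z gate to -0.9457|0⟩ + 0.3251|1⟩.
-0.9457|0⟩ - 0.3251|1⟩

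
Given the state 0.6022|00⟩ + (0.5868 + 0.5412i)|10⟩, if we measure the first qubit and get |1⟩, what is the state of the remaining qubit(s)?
(0.7351 + 0.678i)|0⟩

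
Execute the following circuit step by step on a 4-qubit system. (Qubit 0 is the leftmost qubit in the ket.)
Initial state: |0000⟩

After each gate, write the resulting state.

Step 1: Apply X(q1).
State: |0100⟩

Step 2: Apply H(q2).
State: 1/√2|0100⟩ + 1/√2|0110⟩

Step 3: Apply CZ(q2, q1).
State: 1/√2|0100⟩ - 1/√2|0110⟩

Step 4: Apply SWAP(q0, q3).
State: 1/√2|0100⟩ - 1/√2|0110⟩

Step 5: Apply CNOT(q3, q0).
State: 1/√2|0100⟩ - 1/√2|0110⟩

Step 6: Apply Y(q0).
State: (1/√2)i|1100⟩ - (1/√2)i|1110⟩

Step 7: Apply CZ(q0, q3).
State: (1/√2)i|1100⟩ - (1/√2)i|1110⟩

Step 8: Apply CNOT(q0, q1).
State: (1/√2)i|1000⟩ - (1/√2)i|1010⟩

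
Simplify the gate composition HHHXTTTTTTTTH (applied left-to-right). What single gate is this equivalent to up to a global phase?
Z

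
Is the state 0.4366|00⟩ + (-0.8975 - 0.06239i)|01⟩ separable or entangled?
Separable

Writing the state as a|00⟩ + b|01⟩ + c|10⟩ + d|11⟩, it is a product state iff ad − bc = 0.
Here (a, b, c, d) = (0.4366, (-0.8975 - 0.06239i), 0, 0): ad − bc = (0.4366)(0) − (-0.8975 - 0.06239i)(0) = 0, so the state is separable.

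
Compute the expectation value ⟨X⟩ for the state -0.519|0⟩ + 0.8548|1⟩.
-0.8873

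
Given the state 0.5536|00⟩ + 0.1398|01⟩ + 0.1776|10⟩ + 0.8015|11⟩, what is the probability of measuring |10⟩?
0.03154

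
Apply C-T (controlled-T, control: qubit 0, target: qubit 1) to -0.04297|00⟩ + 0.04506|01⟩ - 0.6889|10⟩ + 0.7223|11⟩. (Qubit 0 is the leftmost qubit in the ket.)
-0.04297|00⟩ + 0.04506|01⟩ - 0.6889|10⟩ + (0.5107 + 0.5107i)|11⟩

C-T leaves the control-|0⟩ kets |00⟩, |01⟩ unchanged and applies T to qubit 1 on the control-|1⟩ pair (|10⟩, |11⟩).
T = [[1, 0], [0, (1/√2 + (1/√2)i)]].
With a = amp(|10⟩) = -0.6889 and b = amp(|11⟩) = 0.7223:
new amp(|10⟩) = (1)·a = -0.6889
new amp(|11⟩) = (1/√2 + (1/√2)i)·b = (0.5107 + 0.5107i)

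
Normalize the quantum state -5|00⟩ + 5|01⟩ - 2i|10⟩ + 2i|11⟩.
-0.6565|00⟩ + 0.6565|01⟩ - 0.2626i|10⟩ + 0.2626i|11⟩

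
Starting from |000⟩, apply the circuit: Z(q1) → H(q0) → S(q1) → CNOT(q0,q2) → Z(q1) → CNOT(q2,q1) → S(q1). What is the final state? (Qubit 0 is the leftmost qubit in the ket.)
1/√2|000⟩ + (1/√2)i|111⟩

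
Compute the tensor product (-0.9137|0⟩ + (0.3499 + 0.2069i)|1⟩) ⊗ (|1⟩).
-0.9137|01⟩ + (0.3499 + 0.2069i)|11⟩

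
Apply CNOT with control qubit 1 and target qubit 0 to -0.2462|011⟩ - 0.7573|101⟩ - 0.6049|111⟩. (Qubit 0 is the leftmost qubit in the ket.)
-0.6049|011⟩ - 0.7573|101⟩ - 0.2462|111⟩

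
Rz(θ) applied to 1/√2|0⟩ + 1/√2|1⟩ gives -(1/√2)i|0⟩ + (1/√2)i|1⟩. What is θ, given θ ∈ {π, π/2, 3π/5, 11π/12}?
π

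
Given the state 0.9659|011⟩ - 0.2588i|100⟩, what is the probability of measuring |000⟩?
0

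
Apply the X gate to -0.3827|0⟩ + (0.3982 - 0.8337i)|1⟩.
(0.3982 - 0.8337i)|0⟩ - 0.3827|1⟩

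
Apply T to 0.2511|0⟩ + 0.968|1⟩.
0.2511|0⟩ + (0.6845 + 0.6845i)|1⟩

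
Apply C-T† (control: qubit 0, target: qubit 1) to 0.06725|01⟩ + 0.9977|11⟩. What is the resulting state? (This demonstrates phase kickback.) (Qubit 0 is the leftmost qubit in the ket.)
0.06725|01⟩ + (0.7055 - 0.7055i)|11⟩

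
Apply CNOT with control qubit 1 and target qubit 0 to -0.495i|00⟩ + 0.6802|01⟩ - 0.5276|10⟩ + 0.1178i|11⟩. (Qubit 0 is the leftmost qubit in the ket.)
-0.495i|00⟩ + 0.1178i|01⟩ - 0.5276|10⟩ + 0.6802|11⟩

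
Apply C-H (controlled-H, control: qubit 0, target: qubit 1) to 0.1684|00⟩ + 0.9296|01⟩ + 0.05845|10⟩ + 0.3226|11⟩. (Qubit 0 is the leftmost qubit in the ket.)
0.1684|00⟩ + 0.9296|01⟩ + 0.2694|10⟩ - 0.1868|11⟩

C-H leaves the control-|0⟩ kets |00⟩, |01⟩ unchanged and applies H to qubit 1 on the control-|1⟩ pair (|10⟩, |11⟩).
H = [[1/√2, 1/√2], [1/√2, -1/√2]].
With a = amp(|10⟩) = 0.05845 and b = amp(|11⟩) = 0.3226:
new amp(|10⟩) = (1/√2)·a + (1/√2)·b = 0.2694
new amp(|11⟩) = (1/√2)·a + (-1/√2)·b = -0.1868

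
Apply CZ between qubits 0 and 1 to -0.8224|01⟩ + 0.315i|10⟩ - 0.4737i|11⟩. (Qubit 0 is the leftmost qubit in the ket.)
-0.8224|01⟩ + 0.315i|10⟩ + 0.4737i|11⟩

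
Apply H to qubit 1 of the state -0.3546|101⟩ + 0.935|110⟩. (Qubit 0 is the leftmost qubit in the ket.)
0.6611|100⟩ - 0.2507|101⟩ - 0.6611|110⟩ - 0.2507|111⟩

H on qubit 1 mixes each pair of kets that differ only in qubit 1: amplitudes (a, b) of (|…0…⟩, |…1…⟩) become ((a + b)/√2, (a − b)/√2). Kets absent from the input have amplitude 0.
(|100⟩, |110⟩): (a, b) = (0, 0.935) → (0.6611, -0.6611)
(|101⟩, |111⟩): (a, b) = (-0.3546, 0) → (-0.2507, -0.2507)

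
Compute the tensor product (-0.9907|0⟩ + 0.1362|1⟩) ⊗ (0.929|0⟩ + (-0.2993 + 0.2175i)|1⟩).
-0.9204|00⟩ + (0.2965 - 0.2155i)|01⟩ + 0.1265|10⟩ + (-0.04076 + 0.02962i)|11⟩

amp(|b₁b₂…⟩) = product of the factor amplitudes for bits b₁, b₂, …; only kets whose every factor amplitude is nonzero survive.
|00⟩: (-0.9907)(0.929) = -0.9204
|01⟩: (-0.9907)(-0.2993 + 0.2175i) = (0.2965 - 0.2155i)
|10⟩: (0.1362)(0.929) = 0.1265
|11⟩: (0.1362)(-0.2993 + 0.2175i) = (-0.04076 + 0.02962i)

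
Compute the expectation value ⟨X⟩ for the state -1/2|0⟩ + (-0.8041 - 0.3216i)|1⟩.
0.8041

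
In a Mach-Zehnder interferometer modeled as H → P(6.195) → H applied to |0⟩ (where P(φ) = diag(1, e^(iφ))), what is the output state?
(0.9981 - 0.04404i)|0⟩ + (0.001943 + 0.04404i)|1⟩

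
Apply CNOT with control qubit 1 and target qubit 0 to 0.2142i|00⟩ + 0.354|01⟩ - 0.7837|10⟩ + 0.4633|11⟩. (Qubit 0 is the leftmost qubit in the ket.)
0.2142i|00⟩ + 0.4633|01⟩ - 0.7837|10⟩ + 0.354|11⟩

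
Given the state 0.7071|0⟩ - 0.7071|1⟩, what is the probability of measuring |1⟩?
0.5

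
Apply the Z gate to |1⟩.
-|1⟩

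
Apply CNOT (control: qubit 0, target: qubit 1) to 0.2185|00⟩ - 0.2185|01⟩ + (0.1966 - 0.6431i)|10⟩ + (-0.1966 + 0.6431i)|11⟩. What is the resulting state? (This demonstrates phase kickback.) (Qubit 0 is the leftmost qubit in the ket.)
0.2185|00⟩ - 0.2185|01⟩ + (-0.1966 + 0.6431i)|10⟩ + (0.1966 - 0.6431i)|11⟩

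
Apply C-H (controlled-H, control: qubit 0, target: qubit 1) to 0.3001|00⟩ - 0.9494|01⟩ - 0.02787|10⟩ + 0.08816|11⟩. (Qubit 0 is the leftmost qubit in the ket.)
0.3001|00⟩ - 0.9494|01⟩ + 0.04263|10⟩ - 0.08205|11⟩

C-H leaves the control-|0⟩ kets |00⟩, |01⟩ unchanged and applies H to qubit 1 on the control-|1⟩ pair (|10⟩, |11⟩).
H = [[1/√2, 1/√2], [1/√2, -1/√2]].
With a = amp(|10⟩) = -0.02787 and b = amp(|11⟩) = 0.08816:
new amp(|10⟩) = (1/√2)·a + (1/√2)·b = 0.04263
new amp(|11⟩) = (1/√2)·a + (-1/√2)·b = -0.08205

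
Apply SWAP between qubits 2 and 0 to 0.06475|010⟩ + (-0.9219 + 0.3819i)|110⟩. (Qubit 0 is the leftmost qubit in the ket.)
0.06475|010⟩ + (-0.9219 + 0.3819i)|011⟩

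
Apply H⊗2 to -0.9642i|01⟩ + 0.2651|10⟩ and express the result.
(0.1326 - 0.4821i)|00⟩ + (0.1326 + 0.4821i)|01⟩ + (-0.1326 - 0.4821i)|10⟩ + (-0.1326 + 0.4821i)|11⟩

H⊗2 gives amp(|y⟩) = (1/2) Σ_x (−1)^(x·y) amp(|x⟩), where x·y is the number of positions in which both x and y have a 1.
|00⟩: (-0.9642i + 0.2651)/2 = (0.1326 - 0.4821i)
|01⟩: (0.9642i + 0.2651)/2 = (0.1326 + 0.4821i)
|10⟩: (-0.9642i - 0.2651)/2 = (-0.1326 - 0.4821i)
|11⟩: (0.9642i - 0.2651)/2 = (-0.1326 + 0.4821i)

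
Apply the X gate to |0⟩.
|1⟩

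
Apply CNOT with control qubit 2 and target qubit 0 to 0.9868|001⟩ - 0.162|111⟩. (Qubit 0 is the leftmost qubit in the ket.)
-0.162|011⟩ + 0.9868|101⟩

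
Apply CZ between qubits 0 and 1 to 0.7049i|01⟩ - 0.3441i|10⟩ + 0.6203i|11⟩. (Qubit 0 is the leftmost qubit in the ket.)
0.7049i|01⟩ - 0.3441i|10⟩ - 0.6203i|11⟩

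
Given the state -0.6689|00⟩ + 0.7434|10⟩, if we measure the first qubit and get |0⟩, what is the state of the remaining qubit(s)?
-|0⟩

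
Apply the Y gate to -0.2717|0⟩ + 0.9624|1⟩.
-0.9624i|0⟩ - 0.2717i|1⟩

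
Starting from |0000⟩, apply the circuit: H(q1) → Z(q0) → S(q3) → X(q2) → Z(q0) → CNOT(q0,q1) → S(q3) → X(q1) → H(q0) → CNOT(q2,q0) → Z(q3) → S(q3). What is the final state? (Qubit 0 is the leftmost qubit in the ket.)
1/2|0010⟩ + 1/2|0110⟩ + 1/2|1010⟩ + 1/2|1110⟩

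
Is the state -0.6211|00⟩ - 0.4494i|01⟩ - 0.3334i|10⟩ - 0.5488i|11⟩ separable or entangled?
Entangled

Writing the state as a|00⟩ + b|01⟩ + c|10⟩ + d|11⟩, it is a product state iff ad − bc = 0.
Here (a, b, c, d) = (-0.6211, -0.4494i, -0.3334i, -0.5488i): ad − bc = (-0.6211)(-0.5488i) − (-0.4494i)(-0.3334i) = (0.1498 + 0.3409i) ≠ 0, so the state is entangled.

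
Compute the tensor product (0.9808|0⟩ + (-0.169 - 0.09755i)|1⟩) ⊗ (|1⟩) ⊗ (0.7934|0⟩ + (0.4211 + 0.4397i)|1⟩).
0.7782|010⟩ + (0.413 + 0.4313i)|011⟩ + (-0.1341 - 0.0774i)|110⟩ + (-0.02827 - 0.1154i)|111⟩

amp(|b₁b₂…⟩) = product of the factor amplitudes for bits b₁, b₂, …; only kets whose every factor amplitude is nonzero survive.
|010⟩: (0.9808)(1)(0.7934) = 0.7782
|011⟩: (0.9808)(1)(0.4211 + 0.4397i) = (0.413 + 0.4313i)
|110⟩: (-0.169 - 0.09755i)(1)(0.7934) = (-0.1341 - 0.0774i)
|111⟩: (-0.169 - 0.09755i)(1)(0.4211 + 0.4397i) = (-0.02827 - 0.1154i)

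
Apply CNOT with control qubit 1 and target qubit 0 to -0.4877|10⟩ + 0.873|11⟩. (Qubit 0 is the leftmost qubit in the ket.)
0.873|01⟩ - 0.4877|10⟩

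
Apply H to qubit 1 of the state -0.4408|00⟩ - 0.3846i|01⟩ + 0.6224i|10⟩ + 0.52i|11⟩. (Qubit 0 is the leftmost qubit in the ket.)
(-0.3117 - 0.272i)|00⟩ + (-0.3117 + 0.272i)|01⟩ + 0.8078i|10⟩ + 0.07241i|11⟩

H on qubit 1 mixes each pair of kets that differ only in qubit 1: amplitudes (a, b) of (|…0…⟩, |…1…⟩) become ((a + b)/√2, (a − b)/√2). Kets absent from the input have amplitude 0.
(|00⟩, |01⟩): (a, b) = (-0.4408, -0.3846i) → ((-0.3117 - 0.272i), (-0.3117 + 0.272i))
(|10⟩, |11⟩): (a, b) = (0.6224i, 0.52i) → (0.8078i, 0.07241i)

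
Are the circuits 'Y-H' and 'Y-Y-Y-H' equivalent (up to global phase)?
Yes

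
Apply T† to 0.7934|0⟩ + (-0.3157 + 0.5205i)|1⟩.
0.7934|0⟩ + (0.1448 + 0.5913i)|1⟩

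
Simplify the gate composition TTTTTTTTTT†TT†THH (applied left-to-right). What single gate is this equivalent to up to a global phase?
T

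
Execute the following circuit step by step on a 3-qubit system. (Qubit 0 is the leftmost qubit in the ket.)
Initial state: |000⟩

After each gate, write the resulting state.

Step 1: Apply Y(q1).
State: i|010⟩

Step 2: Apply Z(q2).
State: i|010⟩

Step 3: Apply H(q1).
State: (1/√2)i|000⟩ - (1/√2)i|010⟩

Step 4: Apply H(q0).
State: (1/2)i|000⟩ - (1/2)i|010⟩ + (1/2)i|100⟩ - (1/2)i|110⟩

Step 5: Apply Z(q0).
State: (1/2)i|000⟩ - (1/2)i|010⟩ - (1/2)i|100⟩ + (1/2)i|110⟩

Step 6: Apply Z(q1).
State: (1/2)i|000⟩ + (1/2)i|010⟩ - (1/2)i|100⟩ - (1/2)i|110⟩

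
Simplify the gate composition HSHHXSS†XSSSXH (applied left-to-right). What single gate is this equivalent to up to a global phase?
Z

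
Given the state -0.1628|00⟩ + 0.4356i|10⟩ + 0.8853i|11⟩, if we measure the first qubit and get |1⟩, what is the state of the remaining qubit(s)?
0.4415i|0⟩ + 0.8973i|1⟩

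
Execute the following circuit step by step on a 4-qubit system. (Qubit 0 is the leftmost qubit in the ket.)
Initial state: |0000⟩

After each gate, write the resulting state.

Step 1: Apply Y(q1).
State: i|0100⟩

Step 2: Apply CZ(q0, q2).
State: i|0100⟩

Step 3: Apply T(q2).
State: i|0100⟩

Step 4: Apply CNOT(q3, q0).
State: i|0100⟩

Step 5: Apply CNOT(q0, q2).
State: i|0100⟩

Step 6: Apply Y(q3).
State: -|0101⟩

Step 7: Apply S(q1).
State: -i|0101⟩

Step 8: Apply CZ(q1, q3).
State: i|0101⟩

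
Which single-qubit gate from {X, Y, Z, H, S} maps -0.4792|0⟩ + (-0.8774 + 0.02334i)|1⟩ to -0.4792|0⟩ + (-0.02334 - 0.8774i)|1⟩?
S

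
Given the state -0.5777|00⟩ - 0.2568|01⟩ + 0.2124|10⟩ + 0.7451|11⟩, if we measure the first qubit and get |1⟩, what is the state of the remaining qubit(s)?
0.2741|0⟩ + 0.9617|1⟩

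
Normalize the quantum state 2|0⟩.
|0⟩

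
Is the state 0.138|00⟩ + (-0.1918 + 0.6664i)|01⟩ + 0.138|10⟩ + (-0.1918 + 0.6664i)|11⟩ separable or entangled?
Separable

Writing the state as a|00⟩ + b|01⟩ + c|10⟩ + d|11⟩, it is a product state iff ad − bc = 0.
Here (a, b, c, d) = (0.138, (-0.1918 + 0.6664i), 0.138, (-0.1918 + 0.6664i)): ad − bc = (0.138)(-0.1918 + 0.6664i) − (-0.1918 + 0.6664i)(0.138) = 0, so the state is separable.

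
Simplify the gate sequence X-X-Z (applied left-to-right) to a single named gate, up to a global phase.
Z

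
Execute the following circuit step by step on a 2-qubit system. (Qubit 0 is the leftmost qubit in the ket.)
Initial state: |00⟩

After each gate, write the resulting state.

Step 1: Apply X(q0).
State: |10⟩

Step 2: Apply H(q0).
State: 1/√2|00⟩ - 1/√2|10⟩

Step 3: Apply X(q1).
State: 1/√2|01⟩ - 1/√2|11⟩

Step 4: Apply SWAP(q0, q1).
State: 1/√2|10⟩ - 1/√2|11⟩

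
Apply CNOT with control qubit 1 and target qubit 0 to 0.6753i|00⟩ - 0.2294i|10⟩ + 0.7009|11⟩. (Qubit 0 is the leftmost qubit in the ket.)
0.6753i|00⟩ + 0.7009|01⟩ - 0.2294i|10⟩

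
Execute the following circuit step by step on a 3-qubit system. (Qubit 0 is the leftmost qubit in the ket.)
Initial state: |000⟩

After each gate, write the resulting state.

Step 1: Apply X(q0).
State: |100⟩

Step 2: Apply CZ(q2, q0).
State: |100⟩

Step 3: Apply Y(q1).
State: i|110⟩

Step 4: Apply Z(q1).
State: -i|110⟩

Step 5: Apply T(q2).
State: -i|110⟩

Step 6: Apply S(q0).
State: |110⟩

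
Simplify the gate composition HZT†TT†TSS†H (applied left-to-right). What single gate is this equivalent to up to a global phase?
X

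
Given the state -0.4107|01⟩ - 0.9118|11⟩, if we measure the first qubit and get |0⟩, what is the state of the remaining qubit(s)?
-|1⟩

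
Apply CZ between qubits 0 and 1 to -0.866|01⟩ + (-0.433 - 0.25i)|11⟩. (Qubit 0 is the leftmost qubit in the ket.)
-0.866|01⟩ + (0.433 + 0.25i)|11⟩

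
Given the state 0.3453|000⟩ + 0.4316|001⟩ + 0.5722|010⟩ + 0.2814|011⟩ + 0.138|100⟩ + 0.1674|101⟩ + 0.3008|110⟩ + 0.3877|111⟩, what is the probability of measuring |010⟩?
0.3274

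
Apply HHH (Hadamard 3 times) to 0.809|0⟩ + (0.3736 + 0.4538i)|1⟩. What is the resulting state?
(0.8362 + 0.3209i)|0⟩ + (0.3079 - 0.3209i)|1⟩

H² = I, so H^3 = H: a single Hadamard. With (a, b) = (0.809, (0.3736 + 0.4538i)), H gives ((a + b)/√2, (a − b)/√2) = ((0.8362 + 0.3209i), (0.3079 - 0.3209i)).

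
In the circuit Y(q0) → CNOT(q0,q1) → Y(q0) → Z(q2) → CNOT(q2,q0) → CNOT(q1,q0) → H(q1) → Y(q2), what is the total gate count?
8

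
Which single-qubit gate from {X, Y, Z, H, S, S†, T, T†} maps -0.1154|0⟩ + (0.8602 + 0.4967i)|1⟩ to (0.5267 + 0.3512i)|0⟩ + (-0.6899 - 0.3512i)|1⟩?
H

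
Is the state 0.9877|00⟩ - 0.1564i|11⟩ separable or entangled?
Entangled

Writing the state as a|00⟩ + b|01⟩ + c|10⟩ + d|11⟩, it is a product state iff ad − bc = 0.
Here (a, b, c, d) = (0.9877, 0, 0, -0.1564i): ad − bc = (0.9877)(-0.1564i) − (0)(0) = -0.1545i ≠ 0, so the state is entangled.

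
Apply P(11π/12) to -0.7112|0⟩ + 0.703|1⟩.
-0.7112|0⟩ + (-0.679 + 0.1819i)|1⟩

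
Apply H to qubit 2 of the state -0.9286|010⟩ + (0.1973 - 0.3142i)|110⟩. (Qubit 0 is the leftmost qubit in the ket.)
-0.6566|010⟩ - 0.6566|011⟩ + (0.1395 - 0.2222i)|110⟩ + (0.1395 - 0.2222i)|111⟩

H on qubit 2 mixes each pair of kets that differ only in qubit 2: amplitudes (a, b) of (|…0…⟩, |…1…⟩) become ((a + b)/√2, (a − b)/√2). Kets absent from the input have amplitude 0.
(|010⟩, |011⟩): (a, b) = (-0.9286, 0) → (-0.6566, -0.6566)
(|110⟩, |111⟩): (a, b) = ((0.1973 - 0.3142i), 0) → ((0.1395 - 0.2222i), (0.1395 - 0.2222i))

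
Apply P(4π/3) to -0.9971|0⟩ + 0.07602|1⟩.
-0.9971|0⟩ + (-0.03801 - 0.06584i)|1⟩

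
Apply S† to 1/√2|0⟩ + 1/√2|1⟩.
1/√2|0⟩ - (1/√2)i|1⟩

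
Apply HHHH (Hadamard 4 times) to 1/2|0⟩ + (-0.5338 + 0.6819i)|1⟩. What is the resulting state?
1/2|0⟩ + (-0.5338 + 0.6819i)|1⟩

H² = I, so an even number of Hadamards cancels: H^4 = I and the state is unchanged.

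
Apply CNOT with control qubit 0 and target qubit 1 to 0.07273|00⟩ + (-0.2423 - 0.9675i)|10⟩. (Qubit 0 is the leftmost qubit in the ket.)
0.07273|00⟩ + (-0.2423 - 0.9675i)|11⟩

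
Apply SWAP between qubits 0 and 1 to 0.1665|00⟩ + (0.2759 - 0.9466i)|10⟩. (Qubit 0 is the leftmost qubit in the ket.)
0.1665|00⟩ + (0.2759 - 0.9466i)|01⟩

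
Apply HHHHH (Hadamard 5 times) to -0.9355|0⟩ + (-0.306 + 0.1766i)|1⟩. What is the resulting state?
(-0.8779 + 0.1249i)|0⟩ + (-0.4451 - 0.1249i)|1⟩

H² = I, so H^5 = H: a single Hadamard. With (a, b) = (-0.9355, (-0.306 + 0.1766i)), H gives ((a + b)/√2, (a − b)/√2) = ((-0.8779 + 0.1249i), (-0.4451 - 0.1249i)).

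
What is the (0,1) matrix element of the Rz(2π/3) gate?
0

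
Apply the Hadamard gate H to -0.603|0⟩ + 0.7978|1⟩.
0.1377|0⟩ - 0.9905|1⟩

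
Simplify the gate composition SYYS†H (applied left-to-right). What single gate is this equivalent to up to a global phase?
H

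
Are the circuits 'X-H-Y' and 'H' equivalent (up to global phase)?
No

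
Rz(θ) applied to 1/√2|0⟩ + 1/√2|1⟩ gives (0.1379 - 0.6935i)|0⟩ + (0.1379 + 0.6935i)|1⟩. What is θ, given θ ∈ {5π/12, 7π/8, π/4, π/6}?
7π/8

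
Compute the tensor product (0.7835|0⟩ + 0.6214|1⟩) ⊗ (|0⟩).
0.7835|00⟩ + 0.6214|10⟩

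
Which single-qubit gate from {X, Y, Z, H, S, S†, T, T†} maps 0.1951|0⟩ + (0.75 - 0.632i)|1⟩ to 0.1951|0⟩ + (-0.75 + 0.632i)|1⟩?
Z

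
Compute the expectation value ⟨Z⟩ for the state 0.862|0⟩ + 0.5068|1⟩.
0.4862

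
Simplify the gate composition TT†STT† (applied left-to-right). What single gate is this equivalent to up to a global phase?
S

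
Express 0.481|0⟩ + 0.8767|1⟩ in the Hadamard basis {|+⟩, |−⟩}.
0.96|+⟩ - 0.2798|−⟩

With |ψ⟩ = α|0⟩ + β|1⟩, the Hadamard-basis coefficients are ⟨+|ψ⟩ = (α + β)/√2 and ⟨−|ψ⟩ = (α − β)/√2.
Here α = 0.481, β = 0.8767: (α + β)/√2 = 0.96, (α − β)/√2 = -0.2798.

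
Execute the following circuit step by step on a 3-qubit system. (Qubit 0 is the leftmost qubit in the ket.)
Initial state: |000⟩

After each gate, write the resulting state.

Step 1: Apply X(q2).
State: |001⟩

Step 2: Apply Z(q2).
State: -|001⟩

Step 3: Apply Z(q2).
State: |001⟩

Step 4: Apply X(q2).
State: |000⟩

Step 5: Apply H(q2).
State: 1/√2|000⟩ + 1/√2|001⟩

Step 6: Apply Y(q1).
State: (1/√2)i|010⟩ + (1/√2)i|011⟩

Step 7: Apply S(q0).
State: (1/√2)i|010⟩ + (1/√2)i|011⟩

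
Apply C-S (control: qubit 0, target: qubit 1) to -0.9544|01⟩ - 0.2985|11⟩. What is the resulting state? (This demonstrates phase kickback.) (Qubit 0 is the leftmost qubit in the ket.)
-0.9544|01⟩ - 0.2985i|11⟩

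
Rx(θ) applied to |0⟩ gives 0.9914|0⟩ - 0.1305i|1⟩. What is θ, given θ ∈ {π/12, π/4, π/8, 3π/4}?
π/12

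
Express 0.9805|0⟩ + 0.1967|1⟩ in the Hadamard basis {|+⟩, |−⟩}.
0.8324|+⟩ + 0.5542|−⟩

With |ψ⟩ = α|0⟩ + β|1⟩, the Hadamard-basis coefficients are ⟨+|ψ⟩ = (α + β)/√2 and ⟨−|ψ⟩ = (α − β)/√2.
Here α = 0.9805, β = 0.1967: (α + β)/√2 = 0.8324, (α − β)/√2 = 0.5542.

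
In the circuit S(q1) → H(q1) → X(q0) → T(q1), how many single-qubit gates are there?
4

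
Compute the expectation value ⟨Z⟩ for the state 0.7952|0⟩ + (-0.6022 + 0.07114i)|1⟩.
0.2646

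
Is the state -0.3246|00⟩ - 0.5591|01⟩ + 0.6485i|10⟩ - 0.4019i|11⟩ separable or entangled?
Entangled

Writing the state as a|00⟩ + b|01⟩ + c|10⟩ + d|11⟩, it is a product state iff ad − bc = 0.
Here (a, b, c, d) = (-0.3246, -0.5591, 0.6485i, -0.4019i): ad − bc = (-0.3246)(-0.4019i) − (-0.5591)(0.6485i) = 0.493i ≠ 0, so the state is entangled.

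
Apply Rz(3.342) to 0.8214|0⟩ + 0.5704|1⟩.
(-0.08217 - 0.8173i)|0⟩ + (-0.05706 + 0.5675i)|1⟩

Rz(3.342) = [[e^(−iθ/2), 0], [0, e^(iθ/2)]] with e^(±iθ/2) = cos(θ/2) ± i·sin(θ/2); θ = 3.342, cos(θ/2) ≈ -0.100036, sin(θ/2) ≈ 0.994984.
With a = amp(|0⟩) = 0.8214 and b = amp(|1⟩) = 0.5704:
new amp(|0⟩) = (-0.100036 - 0.994984i)·a = (-0.08217 - 0.8173i)
new amp(|1⟩) = (-0.100036 + 0.994984i)·b = (-0.05706 + 0.5675i)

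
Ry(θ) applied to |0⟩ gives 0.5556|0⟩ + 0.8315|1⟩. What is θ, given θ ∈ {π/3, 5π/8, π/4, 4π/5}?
5π/8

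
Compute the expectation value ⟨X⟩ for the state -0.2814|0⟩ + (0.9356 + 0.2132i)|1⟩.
-0.5266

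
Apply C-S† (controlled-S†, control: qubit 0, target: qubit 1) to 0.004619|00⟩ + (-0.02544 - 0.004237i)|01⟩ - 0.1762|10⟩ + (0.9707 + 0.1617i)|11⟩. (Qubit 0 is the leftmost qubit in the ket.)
0.004619|00⟩ + (-0.02544 - 0.004237i)|01⟩ - 0.1762|10⟩ + (0.1617 - 0.9707i)|11⟩

C-S† leaves the control-|0⟩ kets |00⟩, |01⟩ unchanged and applies S† to qubit 1 on the control-|1⟩ pair (|10⟩, |11⟩).
S† = [[1, 0], [0, -i]].
With a = amp(|10⟩) = -0.1762 and b = amp(|11⟩) = (0.9707 + 0.1617i):
new amp(|10⟩) = (1)·a = -0.1762
new amp(|11⟩) = (-i)·b = (0.1617 - 0.9707i)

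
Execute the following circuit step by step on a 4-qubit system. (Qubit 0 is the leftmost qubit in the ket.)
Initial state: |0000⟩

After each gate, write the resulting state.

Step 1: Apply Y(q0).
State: i|1000⟩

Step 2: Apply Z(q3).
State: i|1000⟩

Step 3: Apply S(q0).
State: -|1000⟩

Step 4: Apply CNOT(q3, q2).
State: -|1000⟩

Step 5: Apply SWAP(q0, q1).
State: -|0100⟩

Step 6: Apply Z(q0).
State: -|0100⟩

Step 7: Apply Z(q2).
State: -|0100⟩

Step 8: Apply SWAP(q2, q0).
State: -|0100⟩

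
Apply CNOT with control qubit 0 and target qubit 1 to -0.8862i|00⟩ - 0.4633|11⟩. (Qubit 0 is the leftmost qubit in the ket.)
-0.8862i|00⟩ - 0.4633|10⟩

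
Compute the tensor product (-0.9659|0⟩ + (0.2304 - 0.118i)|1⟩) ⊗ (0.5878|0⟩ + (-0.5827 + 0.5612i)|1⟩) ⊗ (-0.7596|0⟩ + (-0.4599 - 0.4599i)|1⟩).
0.4313|000⟩ + (0.2611 + 0.2611i)|001⟩ + (-0.4275 + 0.4118i)|010⟩ + (-0.5081 - 0.009551i)|011⟩ + (-0.1029 + 0.05269i)|100⟩ + (-0.09418 - 0.03039i)|101⟩ + (0.05168 - 0.1504i)|110⟩ + (0.1224 - 0.0598i)|111⟩

amp(|b₁b₂…⟩) = product of the factor amplitudes for bits b₁, b₂, …; only kets whose every factor amplitude is nonzero survive.
|000⟩: (-0.9659)(0.5878)(-0.7596) = 0.4313
|001⟩: (-0.9659)(0.5878)(-0.4599 - 0.4599i) = (0.2611 + 0.2611i)
|010⟩: (-0.9659)(-0.5827 + 0.5612i)(-0.7596) = (-0.4275 + 0.4118i)
|011⟩: (-0.9659)(-0.5827 + 0.5612i)(-0.4599 - 0.4599i) = (-0.5081 - 0.009551i)
|100⟩: (0.2304 - 0.118i)(0.5878)(-0.7596) = (-0.1029 + 0.05269i)
|101⟩: (0.2304 - 0.118i)(0.5878)(-0.4599 - 0.4599i) = (-0.09418 - 0.03039i)
|110⟩: (0.2304 - 0.118i)(-0.5827 + 0.5612i)(-0.7596) = (0.05168 - 0.1504i)
|111⟩: (0.2304 - 0.118i)(-0.5827 + 0.5612i)(-0.4599 - 0.4599i) = (0.1224 - 0.0598i)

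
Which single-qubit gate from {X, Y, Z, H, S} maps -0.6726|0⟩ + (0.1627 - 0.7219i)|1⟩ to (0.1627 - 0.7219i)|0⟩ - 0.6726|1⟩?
X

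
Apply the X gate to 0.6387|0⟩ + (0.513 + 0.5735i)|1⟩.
(0.513 + 0.5735i)|0⟩ + 0.6387|1⟩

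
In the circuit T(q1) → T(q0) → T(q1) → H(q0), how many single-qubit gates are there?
4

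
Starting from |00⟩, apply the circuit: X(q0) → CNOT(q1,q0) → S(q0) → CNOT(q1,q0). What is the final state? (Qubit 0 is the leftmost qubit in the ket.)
i|10⟩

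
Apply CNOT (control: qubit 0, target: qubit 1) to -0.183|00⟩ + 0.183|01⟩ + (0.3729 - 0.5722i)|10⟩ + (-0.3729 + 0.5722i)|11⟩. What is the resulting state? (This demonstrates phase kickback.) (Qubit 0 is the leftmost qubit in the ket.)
-0.183|00⟩ + 0.183|01⟩ + (-0.3729 + 0.5722i)|10⟩ + (0.3729 - 0.5722i)|11⟩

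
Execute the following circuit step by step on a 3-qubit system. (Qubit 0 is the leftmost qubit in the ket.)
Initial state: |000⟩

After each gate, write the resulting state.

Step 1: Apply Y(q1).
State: i|010⟩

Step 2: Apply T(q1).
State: (-1/√2 + (1/√2)i)|010⟩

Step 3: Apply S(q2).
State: (-1/√2 + (1/√2)i)|010⟩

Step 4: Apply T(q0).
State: (-1/√2 + (1/√2)i)|010⟩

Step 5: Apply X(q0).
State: (-1/√2 + (1/√2)i)|110⟩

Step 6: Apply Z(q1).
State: (1/√2 - (1/√2)i)|110⟩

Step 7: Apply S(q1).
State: (1/√2 + (1/√2)i)|110⟩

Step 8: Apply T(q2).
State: (1/√2 + (1/√2)i)|110⟩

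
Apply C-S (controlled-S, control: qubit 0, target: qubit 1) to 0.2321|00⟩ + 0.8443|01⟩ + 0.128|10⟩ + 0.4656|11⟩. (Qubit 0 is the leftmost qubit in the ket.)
0.2321|00⟩ + 0.8443|01⟩ + 0.128|10⟩ + 0.4656i|11⟩

C-S leaves the control-|0⟩ kets |00⟩, |01⟩ unchanged and applies S to qubit 1 on the control-|1⟩ pair (|10⟩, |11⟩).
S = [[1, 0], [0, i]].
With a = amp(|10⟩) = 0.128 and b = amp(|11⟩) = 0.4656:
new amp(|10⟩) = (1)·a = 0.128
new amp(|11⟩) = (i)·b = 0.4656i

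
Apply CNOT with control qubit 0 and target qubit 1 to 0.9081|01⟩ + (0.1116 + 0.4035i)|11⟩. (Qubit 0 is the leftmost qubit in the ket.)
0.9081|01⟩ + (0.1116 + 0.4035i)|10⟩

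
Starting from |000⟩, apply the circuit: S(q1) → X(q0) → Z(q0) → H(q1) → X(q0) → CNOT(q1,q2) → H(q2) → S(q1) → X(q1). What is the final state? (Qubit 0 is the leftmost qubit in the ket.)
-(1/2)i|000⟩ + (1/2)i|001⟩ - 1/2|010⟩ - 1/2|011⟩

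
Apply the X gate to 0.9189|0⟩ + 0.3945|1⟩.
0.3945|0⟩ + 0.9189|1⟩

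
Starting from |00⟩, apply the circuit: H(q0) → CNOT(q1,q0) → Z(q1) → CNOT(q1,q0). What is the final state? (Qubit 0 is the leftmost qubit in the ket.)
1/√2|00⟩ + 1/√2|10⟩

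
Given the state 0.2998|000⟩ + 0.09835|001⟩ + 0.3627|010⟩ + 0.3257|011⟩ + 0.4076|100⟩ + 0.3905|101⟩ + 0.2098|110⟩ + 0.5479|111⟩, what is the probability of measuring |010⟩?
0.1316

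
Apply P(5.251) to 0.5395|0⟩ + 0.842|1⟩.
0.5395|0⟩ + (0.4319 - 0.7228i)|1⟩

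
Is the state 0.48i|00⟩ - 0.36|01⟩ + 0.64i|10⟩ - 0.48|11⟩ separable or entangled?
Separable

Writing the state as a|00⟩ + b|01⟩ + c|10⟩ + d|11⟩, it is a product state iff ad − bc = 0.
Here (a, b, c, d) = (0.48i, -0.36, 0.64i, -0.48): ad − bc = (0.48i)(-0.48) − (-0.36)(0.64i) = 0, so the state is separable.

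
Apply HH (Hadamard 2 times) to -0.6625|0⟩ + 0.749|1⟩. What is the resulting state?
-0.6625|0⟩ + 0.749|1⟩

H² = I, so an even number of Hadamards cancels: H^2 = I and the state is unchanged.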